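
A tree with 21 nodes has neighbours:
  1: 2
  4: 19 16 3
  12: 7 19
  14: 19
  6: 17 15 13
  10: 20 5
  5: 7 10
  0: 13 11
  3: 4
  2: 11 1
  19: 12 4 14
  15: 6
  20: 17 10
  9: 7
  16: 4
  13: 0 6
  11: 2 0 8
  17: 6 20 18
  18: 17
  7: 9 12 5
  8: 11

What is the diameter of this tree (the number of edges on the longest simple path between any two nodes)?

14

Starting from 3, a farthest node is 1 at distance 14.
One longest path: 3 - 4 - 19 - 12 - 7 - 5 - 10 - 20 - 17 - 6 - 13 - 0 - 11 - 2 - 1.
So the diameter is 14.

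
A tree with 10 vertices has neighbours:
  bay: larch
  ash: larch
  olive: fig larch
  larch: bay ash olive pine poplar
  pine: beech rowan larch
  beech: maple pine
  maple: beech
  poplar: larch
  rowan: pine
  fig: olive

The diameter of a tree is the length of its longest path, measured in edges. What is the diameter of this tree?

5

A longest path is fig - olive - larch - pine - beech - maple, with 5 edges.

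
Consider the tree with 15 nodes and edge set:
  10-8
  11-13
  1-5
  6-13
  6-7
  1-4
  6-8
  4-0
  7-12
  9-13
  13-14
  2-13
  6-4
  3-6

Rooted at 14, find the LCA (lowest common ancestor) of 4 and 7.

Ancestors of 4 (toward the root): 4, 6, 13, 14.
Ancestors of 7: 7, 6, 13, 14.
The deepest node appearing in both lists is 6.

6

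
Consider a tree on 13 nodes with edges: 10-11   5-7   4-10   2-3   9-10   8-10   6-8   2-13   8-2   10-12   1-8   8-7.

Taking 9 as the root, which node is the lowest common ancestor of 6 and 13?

8

6's ancestor chain is 6, 8, 10, 9 and 13's is 13, 2, 8, 10, 9; they first meet at 8.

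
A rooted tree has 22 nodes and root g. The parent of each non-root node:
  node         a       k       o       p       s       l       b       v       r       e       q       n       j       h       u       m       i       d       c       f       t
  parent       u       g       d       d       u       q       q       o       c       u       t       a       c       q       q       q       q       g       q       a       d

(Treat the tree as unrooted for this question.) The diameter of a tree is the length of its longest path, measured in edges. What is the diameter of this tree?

A longest path is v – o – d – t – q – u – a – n, with 7 edges.

7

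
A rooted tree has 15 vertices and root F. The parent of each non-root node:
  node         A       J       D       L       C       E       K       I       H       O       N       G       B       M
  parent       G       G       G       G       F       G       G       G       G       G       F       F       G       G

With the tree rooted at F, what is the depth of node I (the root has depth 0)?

Path from F to I: F–G–I, which has 2 edges.

2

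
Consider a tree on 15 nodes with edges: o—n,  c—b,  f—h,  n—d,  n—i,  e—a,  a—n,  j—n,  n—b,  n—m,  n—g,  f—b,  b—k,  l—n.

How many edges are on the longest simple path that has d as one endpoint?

The node farthest from d is h, via d-n-b-f-h — 4 edges.

4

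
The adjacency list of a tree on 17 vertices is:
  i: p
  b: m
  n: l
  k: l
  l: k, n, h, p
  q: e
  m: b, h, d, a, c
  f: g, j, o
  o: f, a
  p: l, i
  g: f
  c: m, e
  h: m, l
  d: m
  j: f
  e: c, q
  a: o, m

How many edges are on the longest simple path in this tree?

A longest path is i–p–l–h–m–a–o–f–j, with 8 edges.

8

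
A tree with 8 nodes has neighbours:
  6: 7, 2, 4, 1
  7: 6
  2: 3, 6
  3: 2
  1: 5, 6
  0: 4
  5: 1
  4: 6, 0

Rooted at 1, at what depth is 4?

2

Climbing from 4 to the root: 4–6–1. That's 2 steps.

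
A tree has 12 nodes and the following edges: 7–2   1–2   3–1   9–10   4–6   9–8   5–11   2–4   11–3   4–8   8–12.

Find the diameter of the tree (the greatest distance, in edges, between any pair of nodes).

8

Starting from 10, a farthest node is 5 at distance 8.
One longest path: 10 – 9 – 8 – 4 – 2 – 1 – 3 – 11 – 5.
So the diameter is 8.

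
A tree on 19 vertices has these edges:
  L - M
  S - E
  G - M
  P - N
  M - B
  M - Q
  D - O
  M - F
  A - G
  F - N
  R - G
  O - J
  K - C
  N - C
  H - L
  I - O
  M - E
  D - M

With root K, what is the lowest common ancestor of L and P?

L's ancestor chain is L, M, F, N, C, K and P's is P, N, C, K; they first meet at N.

N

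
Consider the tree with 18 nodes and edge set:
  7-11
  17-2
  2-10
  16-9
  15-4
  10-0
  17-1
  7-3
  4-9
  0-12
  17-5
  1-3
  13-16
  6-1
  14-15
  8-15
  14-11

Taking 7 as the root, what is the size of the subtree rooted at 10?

3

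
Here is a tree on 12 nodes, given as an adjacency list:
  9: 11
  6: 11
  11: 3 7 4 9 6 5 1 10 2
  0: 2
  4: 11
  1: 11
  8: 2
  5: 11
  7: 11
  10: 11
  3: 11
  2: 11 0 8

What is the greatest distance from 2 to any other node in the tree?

A farthest node from 2 is 4 (1, 5, 9, 7, 10, 3, 6 also at distance 2).
The path 2 – 11 – 4 has 2 edges.

2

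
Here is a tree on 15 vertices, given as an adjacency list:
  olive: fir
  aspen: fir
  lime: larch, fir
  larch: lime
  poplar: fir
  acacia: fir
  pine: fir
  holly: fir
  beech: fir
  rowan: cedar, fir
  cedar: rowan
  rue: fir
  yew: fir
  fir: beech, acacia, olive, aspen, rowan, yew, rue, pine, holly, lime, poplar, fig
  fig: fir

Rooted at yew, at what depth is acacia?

2

yew–fir–acacia — 2 edges.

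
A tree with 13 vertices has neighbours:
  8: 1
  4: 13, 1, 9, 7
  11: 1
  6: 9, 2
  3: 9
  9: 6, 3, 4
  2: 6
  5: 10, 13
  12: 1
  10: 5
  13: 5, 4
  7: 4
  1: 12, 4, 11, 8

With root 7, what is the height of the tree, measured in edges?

4

A deepest node is 10, reached by 7–4–13–5–10.
That path has 4 edges, so the height is 4.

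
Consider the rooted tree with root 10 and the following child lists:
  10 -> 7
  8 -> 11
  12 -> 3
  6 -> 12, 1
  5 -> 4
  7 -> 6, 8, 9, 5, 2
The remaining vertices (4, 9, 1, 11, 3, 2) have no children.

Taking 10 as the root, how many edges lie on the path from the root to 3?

10 → 7 → 6 → 12 → 3 — 4 edges.

4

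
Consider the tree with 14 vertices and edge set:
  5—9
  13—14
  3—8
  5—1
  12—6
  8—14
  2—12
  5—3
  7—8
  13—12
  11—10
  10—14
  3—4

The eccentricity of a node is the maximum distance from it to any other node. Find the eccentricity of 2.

7

Distances from 2 peak at 7, attained at 1 (9 also at distance 7).
2–12–13–14–8–3–5–1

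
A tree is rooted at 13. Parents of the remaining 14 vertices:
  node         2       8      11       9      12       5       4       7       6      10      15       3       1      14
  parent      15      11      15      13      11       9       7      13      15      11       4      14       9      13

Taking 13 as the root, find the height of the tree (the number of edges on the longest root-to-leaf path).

The longest root-to-leaf path is 13-7-4-15-11-8 (5 edges).

5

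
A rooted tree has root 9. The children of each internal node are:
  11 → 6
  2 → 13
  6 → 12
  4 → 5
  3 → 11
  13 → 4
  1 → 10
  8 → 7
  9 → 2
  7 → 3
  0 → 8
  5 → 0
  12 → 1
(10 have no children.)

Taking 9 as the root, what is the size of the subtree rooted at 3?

6

The subtree rooted at 3 contains: 3, 11, 6, 12, 1, 10 — 6 nodes.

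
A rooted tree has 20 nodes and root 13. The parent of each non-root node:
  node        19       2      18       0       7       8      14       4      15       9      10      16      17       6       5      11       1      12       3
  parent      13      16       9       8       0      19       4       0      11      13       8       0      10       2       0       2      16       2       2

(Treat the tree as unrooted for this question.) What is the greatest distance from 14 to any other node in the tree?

Distances from 14 peak at 7, attained at 18.
14–4–0–8–19–13–9–18

7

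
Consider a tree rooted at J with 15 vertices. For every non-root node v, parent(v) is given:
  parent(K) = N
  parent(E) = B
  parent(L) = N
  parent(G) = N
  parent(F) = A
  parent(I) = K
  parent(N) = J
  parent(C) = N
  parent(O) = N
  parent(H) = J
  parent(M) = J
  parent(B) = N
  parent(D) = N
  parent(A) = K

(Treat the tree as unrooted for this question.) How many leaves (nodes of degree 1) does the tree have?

Degree-1 nodes: C, D, E, F, G, H, I, L, M, O — 10 of them.

10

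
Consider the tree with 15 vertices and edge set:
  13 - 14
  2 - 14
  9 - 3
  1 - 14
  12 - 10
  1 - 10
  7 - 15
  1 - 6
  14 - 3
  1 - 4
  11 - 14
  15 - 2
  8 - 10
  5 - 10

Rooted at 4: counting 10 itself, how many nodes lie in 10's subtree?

10's subtree: {10, 5, 12, 8}, size 4.

4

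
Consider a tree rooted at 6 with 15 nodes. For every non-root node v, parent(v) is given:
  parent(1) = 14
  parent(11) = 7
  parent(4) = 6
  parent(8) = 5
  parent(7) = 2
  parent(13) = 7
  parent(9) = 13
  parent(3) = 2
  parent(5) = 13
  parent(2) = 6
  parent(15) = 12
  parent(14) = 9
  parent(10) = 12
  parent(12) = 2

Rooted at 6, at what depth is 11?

Climbing from 11 to the root: 11–7–2–6. That's 3 steps.

3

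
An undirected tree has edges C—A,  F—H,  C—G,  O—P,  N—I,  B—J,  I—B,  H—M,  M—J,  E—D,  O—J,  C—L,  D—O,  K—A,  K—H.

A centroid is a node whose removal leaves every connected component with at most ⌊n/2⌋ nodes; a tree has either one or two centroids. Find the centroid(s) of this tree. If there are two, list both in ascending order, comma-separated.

J, M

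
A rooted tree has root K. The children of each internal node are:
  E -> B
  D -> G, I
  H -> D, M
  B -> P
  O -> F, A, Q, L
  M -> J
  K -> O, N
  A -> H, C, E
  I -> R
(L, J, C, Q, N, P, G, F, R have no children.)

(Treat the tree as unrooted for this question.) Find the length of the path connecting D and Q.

4

D – H – A – O – Q: 4 edges.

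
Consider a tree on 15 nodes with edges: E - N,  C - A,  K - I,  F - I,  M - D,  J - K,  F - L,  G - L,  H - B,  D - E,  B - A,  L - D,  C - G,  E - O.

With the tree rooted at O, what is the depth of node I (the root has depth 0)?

5

Path from O to I: O → E → D → L → F → I, which has 5 edges.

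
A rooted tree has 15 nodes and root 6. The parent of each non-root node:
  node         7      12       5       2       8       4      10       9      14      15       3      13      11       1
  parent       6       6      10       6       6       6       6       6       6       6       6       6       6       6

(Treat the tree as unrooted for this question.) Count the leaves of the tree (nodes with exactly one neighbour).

The leaves are 1, 2, 3, 4, 5, 7, 8, 9, 11, 12, 13, 14, 15.
That is 13 leaves.

13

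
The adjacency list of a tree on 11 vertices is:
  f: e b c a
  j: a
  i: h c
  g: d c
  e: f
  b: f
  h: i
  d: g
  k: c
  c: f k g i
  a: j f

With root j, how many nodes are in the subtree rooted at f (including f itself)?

Descendants of f (including itself): f, c, e, b, i, g, k, h, d. That's 9.

9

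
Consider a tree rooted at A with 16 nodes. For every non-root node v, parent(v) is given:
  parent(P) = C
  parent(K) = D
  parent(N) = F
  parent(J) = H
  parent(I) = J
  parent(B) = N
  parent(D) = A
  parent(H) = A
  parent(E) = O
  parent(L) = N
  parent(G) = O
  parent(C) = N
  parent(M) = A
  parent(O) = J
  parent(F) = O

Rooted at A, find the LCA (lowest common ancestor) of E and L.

O

E's ancestor chain is E, O, J, H, A and L's is L, N, F, O, J, H, A; they first meet at O.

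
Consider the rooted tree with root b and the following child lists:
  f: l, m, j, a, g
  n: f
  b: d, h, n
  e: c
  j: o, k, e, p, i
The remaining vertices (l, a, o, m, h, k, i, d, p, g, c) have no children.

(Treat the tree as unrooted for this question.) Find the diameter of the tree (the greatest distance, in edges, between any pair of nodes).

6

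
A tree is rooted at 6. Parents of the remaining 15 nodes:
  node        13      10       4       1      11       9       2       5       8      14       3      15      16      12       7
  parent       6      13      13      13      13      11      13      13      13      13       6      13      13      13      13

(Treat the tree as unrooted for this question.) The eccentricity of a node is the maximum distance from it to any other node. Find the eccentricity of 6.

The node farthest from 6 is 9, via 6–13–11–9 — 3 edges.

3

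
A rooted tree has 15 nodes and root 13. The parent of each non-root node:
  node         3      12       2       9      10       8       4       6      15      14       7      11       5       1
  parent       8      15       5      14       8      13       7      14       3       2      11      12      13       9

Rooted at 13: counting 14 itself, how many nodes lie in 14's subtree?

Descendants of 14 (including itself): 14, 9, 6, 1. That's 4.

4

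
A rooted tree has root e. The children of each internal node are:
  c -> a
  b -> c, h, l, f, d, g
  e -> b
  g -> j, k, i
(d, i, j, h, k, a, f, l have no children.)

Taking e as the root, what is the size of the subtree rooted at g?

The subtree rooted at g contains: g, k, i, j — 4 nodes.

4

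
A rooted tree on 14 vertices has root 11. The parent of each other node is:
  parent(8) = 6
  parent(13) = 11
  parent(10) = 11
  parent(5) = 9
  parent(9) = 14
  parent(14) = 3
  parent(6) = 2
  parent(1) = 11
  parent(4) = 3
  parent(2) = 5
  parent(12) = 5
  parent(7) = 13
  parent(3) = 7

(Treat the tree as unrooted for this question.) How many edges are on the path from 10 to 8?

10

The path is 10 - 11 - 13 - 7 - 3 - 14 - 9 - 5 - 2 - 6 - 8, which has 10 edges.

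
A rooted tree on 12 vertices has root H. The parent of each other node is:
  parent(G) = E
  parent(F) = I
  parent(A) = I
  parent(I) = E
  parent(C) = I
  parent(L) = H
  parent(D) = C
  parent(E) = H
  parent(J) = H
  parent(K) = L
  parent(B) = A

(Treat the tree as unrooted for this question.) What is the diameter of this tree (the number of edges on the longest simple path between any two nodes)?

6

Starting from K, a farthest node is D at distance 6.
One longest path: K-L-H-E-I-C-D.
So the diameter is 6.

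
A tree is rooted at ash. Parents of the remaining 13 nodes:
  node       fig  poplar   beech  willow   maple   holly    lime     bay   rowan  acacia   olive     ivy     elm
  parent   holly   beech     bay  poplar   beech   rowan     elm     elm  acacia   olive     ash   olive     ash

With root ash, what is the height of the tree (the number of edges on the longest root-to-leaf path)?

5

willow sits deepest: ash-elm-bay-beech-poplar-willow — 5 edges from the root.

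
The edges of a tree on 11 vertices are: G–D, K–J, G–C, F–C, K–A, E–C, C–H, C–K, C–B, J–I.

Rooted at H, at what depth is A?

3

Path from H to A: H–C–K–A, which has 3 edges.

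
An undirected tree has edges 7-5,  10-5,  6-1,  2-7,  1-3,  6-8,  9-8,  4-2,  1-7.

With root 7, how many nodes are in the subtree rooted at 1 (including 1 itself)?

Descendants of 1 (including itself): 1, 6, 3, 8, 9. That's 5.

5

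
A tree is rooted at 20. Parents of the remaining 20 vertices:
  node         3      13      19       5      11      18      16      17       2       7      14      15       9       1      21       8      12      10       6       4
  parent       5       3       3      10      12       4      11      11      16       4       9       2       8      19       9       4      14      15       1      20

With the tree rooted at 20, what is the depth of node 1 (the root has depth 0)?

14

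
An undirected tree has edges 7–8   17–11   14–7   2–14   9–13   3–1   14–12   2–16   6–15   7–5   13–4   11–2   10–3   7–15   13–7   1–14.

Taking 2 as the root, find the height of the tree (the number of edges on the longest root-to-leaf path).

A deepest node is 6, reached by 2–14–7–15–6.
That path has 4 edges, so the height is 4.

4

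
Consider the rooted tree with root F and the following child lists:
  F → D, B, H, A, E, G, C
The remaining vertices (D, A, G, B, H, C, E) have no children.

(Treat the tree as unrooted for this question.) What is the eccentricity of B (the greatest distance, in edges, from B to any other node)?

2

The node farthest from B is G (A, D, C, E, H also at distance 2), via B-F-G — 2 edges.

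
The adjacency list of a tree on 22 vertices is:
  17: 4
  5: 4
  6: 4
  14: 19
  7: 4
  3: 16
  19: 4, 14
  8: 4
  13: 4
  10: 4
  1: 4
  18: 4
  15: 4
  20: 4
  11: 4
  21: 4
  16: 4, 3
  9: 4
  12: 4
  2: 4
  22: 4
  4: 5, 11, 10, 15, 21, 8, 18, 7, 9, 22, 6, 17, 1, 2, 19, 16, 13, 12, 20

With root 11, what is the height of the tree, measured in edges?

3

The longest root-to-leaf path is 11 – 4 – 16 – 3 (3 edges).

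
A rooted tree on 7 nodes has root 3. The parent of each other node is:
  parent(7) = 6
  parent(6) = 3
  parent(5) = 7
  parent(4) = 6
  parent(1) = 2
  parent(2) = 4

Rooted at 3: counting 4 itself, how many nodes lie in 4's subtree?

3

The subtree rooted at 4 contains: 4, 2, 1 — 3 nodes.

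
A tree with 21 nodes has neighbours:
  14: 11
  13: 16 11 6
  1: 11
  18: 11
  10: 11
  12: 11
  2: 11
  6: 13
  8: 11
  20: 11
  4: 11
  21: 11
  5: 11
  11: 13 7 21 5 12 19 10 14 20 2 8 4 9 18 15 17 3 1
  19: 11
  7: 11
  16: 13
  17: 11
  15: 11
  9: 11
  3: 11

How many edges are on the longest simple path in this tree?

3

Starting from 16, a farthest node is 19 at distance 3.
One longest path: 16–13–11–19.
So the diameter is 3.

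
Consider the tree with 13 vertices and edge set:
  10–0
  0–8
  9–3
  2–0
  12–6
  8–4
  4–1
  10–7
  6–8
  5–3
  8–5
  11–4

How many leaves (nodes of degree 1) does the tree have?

Exactly 6 nodes have a single neighbour: 1, 2, 7, 9, 11, 12.

6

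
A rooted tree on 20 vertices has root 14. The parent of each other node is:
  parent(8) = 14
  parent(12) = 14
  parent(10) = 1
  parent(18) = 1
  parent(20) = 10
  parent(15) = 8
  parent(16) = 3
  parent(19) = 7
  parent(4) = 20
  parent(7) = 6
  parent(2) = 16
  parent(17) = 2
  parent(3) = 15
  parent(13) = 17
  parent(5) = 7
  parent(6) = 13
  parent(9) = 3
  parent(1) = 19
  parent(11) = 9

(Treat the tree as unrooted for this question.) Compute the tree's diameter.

15

A longest path is 4-20-10-1-19-7-6-13-17-2-16-3-15-8-14-12, with 15 edges.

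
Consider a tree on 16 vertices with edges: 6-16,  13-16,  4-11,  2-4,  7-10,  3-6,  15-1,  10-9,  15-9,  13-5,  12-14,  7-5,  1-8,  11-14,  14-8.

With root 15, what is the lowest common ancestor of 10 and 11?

15

Ancestors of 10 (toward the root): 10, 9, 15.
Ancestors of 11: 11, 14, 8, 1, 15.
The deepest node appearing in both lists is 15.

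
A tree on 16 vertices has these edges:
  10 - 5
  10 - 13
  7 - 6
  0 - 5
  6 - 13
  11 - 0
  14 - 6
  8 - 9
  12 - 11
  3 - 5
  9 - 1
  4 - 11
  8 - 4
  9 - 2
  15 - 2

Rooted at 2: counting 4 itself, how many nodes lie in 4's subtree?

11

4's subtree: {4, 11, 0, 12, 5, 10, 3, 13, 6, 7, 14}, size 11.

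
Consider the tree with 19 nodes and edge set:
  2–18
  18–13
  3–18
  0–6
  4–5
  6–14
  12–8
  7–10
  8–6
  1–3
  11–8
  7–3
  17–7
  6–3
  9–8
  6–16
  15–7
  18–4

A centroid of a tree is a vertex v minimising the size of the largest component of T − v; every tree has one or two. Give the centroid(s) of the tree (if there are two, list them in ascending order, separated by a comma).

3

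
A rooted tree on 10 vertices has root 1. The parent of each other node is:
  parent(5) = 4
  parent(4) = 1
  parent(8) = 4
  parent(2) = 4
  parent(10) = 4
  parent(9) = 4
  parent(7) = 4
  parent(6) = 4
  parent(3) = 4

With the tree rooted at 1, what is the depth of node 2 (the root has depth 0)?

2

Path from 1 to 2: 1 – 4 – 2, which has 2 edges.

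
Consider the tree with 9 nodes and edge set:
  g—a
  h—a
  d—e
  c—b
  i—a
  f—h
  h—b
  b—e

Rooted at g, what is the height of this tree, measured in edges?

5

The longest root-to-leaf path is g – a – h – b – e – d (5 edges).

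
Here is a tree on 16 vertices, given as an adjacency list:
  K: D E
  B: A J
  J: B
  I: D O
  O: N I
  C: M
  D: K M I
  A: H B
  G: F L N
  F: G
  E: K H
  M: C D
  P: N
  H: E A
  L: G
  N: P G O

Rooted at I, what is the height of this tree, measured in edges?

A deepest node is J, reached by I → D → K → E → H → A → B → J.
That path has 7 edges, so the height is 7.

7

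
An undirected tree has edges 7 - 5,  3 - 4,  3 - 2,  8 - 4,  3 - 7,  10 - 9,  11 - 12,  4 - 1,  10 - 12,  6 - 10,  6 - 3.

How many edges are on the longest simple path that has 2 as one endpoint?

5

Distances from 2 peak at 5, attained at 11.
2 – 3 – 6 – 10 – 12 – 11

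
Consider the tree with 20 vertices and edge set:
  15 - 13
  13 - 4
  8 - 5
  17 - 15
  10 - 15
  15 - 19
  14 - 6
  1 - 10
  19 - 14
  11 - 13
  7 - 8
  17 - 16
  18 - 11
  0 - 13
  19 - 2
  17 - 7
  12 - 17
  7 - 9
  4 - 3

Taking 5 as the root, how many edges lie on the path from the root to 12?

Climbing from 12 to the root: 12 → 17 → 7 → 8 → 5. That's 4 steps.

4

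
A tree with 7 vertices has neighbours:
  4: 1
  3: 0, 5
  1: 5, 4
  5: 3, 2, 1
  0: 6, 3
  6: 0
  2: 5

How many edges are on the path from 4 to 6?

Walking from 4: 4 – 1 – 5 – 3 – 0 – 6. Length 5.

5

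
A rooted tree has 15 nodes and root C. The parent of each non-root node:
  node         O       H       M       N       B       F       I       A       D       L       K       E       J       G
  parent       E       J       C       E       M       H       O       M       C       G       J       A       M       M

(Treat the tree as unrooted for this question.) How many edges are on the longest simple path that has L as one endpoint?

The node farthest from L is I, via L-G-M-A-E-O-I — 6 edges.

6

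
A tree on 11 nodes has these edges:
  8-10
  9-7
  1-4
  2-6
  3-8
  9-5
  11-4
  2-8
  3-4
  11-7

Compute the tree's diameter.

8

A longest path is 6 – 2 – 8 – 3 – 4 – 11 – 7 – 9 – 5, with 8 edges.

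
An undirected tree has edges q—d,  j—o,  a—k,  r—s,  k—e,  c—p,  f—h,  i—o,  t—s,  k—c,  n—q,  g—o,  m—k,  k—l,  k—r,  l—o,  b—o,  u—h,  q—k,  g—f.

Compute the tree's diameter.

A longest path is u - h - f - g - o - l - k - r - s - t, with 9 edges.

9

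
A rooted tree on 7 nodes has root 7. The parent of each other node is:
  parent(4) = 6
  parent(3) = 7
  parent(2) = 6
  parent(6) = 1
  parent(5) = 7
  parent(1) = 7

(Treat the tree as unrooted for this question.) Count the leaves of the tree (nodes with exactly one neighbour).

Degree-1 nodes: 2, 3, 4, 5 — 4 of them.

4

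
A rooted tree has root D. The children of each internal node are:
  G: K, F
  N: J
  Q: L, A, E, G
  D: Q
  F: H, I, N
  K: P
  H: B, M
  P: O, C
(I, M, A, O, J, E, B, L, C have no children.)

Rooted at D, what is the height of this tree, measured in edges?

5

A deepest node is J, reached by D–Q–G–F–N–J.
That path has 5 edges, so the height is 5.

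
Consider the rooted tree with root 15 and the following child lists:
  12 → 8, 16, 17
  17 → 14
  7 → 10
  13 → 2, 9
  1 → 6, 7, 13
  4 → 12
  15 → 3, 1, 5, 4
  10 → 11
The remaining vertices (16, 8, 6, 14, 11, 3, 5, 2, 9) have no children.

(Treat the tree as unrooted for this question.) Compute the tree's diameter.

8

BFS from 14 reaches 11 last, at distance 8; BFS from 11 confirms no node is farther.
Path: 14 - 17 - 12 - 4 - 15 - 1 - 7 - 10 - 11.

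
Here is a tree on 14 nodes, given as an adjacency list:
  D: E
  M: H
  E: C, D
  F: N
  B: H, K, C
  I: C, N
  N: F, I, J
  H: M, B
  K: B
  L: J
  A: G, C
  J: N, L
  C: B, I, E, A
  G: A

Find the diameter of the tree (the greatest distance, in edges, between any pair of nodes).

7

Starting from L, a farthest node is M at distance 7.
One longest path: L-J-N-I-C-B-H-M.
So the diameter is 7.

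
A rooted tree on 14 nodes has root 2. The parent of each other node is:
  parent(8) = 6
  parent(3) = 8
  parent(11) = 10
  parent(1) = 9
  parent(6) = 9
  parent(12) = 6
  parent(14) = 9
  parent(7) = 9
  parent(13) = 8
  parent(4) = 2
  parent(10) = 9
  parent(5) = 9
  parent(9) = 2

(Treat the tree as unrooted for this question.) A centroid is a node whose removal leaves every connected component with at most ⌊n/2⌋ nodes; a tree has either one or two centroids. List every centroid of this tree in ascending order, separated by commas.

If 9 is removed the pieces have sizes 5, 2, 2, 1, 1, 1, 1, all ≤ ⌊14/2⌋ = 7.
No neighbour of 9 does as well, so 9 is the unique centroid.

9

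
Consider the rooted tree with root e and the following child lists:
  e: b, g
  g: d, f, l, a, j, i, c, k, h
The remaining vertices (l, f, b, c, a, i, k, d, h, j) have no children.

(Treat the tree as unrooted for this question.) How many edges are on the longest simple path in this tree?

Starting from b, a farthest node is h at distance 3.
One longest path: b–e–g–h.
So the diameter is 3.

3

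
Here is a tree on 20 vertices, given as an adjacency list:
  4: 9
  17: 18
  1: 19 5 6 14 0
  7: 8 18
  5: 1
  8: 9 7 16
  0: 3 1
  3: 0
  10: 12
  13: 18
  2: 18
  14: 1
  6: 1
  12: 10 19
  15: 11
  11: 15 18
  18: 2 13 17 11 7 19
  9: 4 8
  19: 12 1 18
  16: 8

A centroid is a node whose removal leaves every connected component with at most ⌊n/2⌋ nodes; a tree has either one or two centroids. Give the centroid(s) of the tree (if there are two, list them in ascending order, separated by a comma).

18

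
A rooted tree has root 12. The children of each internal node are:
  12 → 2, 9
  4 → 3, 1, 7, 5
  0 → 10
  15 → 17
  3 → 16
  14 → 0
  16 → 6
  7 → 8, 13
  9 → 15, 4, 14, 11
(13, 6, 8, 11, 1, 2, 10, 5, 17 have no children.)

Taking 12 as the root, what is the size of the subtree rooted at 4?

4's subtree: {4, 3, 7, 1, 5, 16, 8, 13, 6}, size 9.

9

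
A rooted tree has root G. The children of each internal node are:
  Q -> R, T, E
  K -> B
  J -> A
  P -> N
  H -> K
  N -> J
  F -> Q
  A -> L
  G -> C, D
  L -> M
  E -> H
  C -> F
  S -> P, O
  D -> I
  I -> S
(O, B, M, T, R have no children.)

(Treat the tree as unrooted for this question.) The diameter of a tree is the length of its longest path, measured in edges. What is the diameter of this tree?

A longest path is B - K - H - E - Q - F - C - G - D - I - S - P - N - J - A - L - M, with 16 edges.

16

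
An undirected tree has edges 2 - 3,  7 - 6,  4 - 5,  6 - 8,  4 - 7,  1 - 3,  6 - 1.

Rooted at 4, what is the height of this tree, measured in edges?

A deepest node is 2, reached by 4 → 7 → 6 → 1 → 3 → 2.
That path has 5 edges, so the height is 5.

5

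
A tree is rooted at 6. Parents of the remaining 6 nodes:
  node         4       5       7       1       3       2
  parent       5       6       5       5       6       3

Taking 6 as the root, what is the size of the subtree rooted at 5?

4

Descendants of 5 (including itself): 5, 7, 4, 1. That's 4.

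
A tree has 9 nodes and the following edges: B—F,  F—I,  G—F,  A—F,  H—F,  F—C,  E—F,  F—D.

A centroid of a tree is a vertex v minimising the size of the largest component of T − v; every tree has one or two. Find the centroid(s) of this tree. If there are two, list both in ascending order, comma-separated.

F

If F is removed the pieces have sizes 1, 1, 1, 1, 1, 1, 1, 1, all ≤ ⌊9/2⌋ = 4.
No neighbour of F does as well, so F is the unique centroid.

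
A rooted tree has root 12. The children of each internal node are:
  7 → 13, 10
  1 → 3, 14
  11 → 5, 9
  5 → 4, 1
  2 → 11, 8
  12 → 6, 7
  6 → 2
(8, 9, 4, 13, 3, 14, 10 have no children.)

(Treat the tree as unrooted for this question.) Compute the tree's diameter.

8

A longest path is 10–7–12–6–2–11–5–1–14, with 8 edges.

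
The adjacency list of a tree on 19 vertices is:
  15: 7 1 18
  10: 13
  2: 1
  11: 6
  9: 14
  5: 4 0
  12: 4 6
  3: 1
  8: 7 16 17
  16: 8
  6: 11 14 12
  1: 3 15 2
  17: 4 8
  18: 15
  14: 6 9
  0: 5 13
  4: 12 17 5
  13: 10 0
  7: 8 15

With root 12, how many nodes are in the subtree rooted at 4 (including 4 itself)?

4's subtree: {4, 17, 5, 8, 0, 7, 16, 13, 15, 10, 1, 18, 3, 2}, size 14.

14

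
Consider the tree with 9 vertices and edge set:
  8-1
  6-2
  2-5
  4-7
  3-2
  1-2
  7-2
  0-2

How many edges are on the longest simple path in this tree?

A longest path is 8-1-2-7-4, with 4 edges.

4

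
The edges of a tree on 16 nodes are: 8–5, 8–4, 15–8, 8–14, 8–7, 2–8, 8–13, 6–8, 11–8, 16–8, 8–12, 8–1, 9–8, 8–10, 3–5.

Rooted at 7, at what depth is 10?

2

Path from 7 to 10: 7 → 8 → 10, which has 2 edges.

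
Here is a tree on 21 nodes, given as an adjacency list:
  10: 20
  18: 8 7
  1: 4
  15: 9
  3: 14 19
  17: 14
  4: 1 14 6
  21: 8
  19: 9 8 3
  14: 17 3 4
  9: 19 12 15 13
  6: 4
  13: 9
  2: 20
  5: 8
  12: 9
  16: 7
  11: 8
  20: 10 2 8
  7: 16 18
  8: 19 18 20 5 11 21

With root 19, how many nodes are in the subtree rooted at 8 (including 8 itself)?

10

The subtree rooted at 8 contains: 8, 21, 20, 5, 18, 11, 2, 10, 7, 16 — 10 nodes.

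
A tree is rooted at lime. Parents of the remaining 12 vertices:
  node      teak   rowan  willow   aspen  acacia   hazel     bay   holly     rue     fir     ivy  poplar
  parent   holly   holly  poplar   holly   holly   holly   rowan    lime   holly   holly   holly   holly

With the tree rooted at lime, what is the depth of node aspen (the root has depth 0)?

lime–holly–aspen — 2 edges.

2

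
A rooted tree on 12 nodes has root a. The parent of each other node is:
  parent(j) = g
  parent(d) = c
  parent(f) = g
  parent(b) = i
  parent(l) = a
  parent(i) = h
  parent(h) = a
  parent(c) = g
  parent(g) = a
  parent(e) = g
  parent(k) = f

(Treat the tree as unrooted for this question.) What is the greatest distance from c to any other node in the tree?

A farthest node from c is b.
The path c–g–a–h–i–b has 5 edges.

5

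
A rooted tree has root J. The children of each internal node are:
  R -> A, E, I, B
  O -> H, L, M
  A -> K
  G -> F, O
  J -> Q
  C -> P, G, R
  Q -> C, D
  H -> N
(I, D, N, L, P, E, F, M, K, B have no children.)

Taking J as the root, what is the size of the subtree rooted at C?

15

C's subtree: {C, R, G, P, I, B, A, E, O, F, K, L, H, M, N}, size 15.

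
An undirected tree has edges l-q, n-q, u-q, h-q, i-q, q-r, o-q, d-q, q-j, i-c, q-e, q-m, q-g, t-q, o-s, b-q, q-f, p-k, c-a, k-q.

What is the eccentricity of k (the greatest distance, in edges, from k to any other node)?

4

Distances from k peak at 4, attained at a.
k-q-i-c-a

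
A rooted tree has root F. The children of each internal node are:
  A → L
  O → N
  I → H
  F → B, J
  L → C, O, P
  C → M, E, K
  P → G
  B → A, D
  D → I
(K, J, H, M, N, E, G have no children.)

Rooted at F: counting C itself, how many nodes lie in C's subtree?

The subtree rooted at C contains: C, M, E, K — 4 nodes.

4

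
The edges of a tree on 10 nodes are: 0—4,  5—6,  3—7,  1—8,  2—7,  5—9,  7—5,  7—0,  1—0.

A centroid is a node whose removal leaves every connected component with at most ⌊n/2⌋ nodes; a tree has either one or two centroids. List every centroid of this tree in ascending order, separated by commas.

7

If 7 is removed the pieces have sizes 4, 3, 1, 1, all ≤ ⌊10/2⌋ = 5.
No neighbour of 7 does as well, so 7 is the unique centroid.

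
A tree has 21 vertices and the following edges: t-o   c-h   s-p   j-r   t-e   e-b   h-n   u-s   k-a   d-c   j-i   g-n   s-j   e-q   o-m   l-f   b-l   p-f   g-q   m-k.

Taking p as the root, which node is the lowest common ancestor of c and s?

p

Path c→root: c h n g q e b l f p; path s→root: s p.
First common node: p.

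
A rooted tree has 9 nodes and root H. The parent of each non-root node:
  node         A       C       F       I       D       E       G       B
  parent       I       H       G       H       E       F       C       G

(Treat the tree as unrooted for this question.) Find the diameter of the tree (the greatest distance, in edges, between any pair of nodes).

7

Starting from A, a farthest node is D at distance 7.
One longest path: A – I – H – C – G – F – E – D.
So the diameter is 7.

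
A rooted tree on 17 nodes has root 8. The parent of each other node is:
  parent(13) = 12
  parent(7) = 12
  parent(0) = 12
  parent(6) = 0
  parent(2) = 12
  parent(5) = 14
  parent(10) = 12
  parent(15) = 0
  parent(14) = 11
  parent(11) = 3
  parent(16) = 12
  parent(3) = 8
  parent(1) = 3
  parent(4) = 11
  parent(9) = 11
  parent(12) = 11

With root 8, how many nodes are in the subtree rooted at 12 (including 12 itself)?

The subtree rooted at 12 contains: 12, 2, 16, 0, 7, 10, 13, 6, 15 — 9 nodes.

9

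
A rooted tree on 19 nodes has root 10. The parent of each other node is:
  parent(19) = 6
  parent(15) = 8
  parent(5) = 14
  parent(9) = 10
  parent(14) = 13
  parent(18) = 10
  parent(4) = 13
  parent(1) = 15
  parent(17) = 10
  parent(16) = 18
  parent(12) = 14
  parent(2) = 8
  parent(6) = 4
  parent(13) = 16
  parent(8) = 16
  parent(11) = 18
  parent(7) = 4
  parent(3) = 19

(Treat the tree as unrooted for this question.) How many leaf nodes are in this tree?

Exactly 9 nodes have a single neighbour: 1, 2, 3, 5, 7, 9, 11, 12, 17.

9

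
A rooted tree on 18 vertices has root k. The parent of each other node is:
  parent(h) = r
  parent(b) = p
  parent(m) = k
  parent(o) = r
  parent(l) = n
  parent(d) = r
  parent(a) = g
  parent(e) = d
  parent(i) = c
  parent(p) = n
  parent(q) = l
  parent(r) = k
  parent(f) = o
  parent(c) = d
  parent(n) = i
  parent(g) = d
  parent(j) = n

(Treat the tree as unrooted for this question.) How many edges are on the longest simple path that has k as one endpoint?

7

Distances from k peak at 7, attained at q (b also at distance 7).
k-r-d-c-i-n-l-q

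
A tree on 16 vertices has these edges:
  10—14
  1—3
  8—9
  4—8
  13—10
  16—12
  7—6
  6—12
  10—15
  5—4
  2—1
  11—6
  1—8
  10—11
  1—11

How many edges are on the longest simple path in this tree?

7

BFS from 16 reaches 5 last, at distance 7; BFS from 5 confirms no node is farther.
Path: 16–12–6–11–1–8–4–5.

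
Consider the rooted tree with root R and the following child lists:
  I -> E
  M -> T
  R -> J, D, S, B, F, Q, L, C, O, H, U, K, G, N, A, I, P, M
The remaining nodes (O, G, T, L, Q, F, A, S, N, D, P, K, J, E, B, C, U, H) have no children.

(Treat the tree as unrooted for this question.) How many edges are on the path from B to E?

3

Walking from B: B - R - I - E. Length 3.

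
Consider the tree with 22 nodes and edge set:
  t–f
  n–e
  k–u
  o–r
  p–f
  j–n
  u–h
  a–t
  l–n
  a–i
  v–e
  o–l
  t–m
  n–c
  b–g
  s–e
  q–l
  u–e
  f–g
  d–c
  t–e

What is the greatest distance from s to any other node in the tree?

5

The node farthest from s is b (r also at distance 5), via s-e-t-f-g-b — 5 edges.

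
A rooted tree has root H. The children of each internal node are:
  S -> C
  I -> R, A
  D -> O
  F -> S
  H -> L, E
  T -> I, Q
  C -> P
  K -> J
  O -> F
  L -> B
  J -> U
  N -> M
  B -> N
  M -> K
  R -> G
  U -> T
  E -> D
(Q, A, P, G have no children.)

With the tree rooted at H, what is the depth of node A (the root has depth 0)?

10

H → L → B → N → M → K → J → U → T → I → A — 10 edges.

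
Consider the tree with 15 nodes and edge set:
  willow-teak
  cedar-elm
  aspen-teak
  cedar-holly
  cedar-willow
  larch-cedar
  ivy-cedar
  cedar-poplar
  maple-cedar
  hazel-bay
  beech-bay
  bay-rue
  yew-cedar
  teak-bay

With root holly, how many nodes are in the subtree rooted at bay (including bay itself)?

4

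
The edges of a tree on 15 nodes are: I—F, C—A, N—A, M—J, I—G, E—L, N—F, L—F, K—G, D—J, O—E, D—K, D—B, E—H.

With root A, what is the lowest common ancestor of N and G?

N

Ancestors of N (toward the root): N, A.
Ancestors of G: G, I, F, N, A.
The deepest node appearing in both lists is N.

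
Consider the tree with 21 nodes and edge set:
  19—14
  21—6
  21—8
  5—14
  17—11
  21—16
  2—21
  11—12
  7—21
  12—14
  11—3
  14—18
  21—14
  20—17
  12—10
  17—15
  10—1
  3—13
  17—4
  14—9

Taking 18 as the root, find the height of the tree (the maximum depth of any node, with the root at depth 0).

5

The longest root-to-leaf path is 18 – 14 – 12 – 11 – 17 – 4 (5 edges).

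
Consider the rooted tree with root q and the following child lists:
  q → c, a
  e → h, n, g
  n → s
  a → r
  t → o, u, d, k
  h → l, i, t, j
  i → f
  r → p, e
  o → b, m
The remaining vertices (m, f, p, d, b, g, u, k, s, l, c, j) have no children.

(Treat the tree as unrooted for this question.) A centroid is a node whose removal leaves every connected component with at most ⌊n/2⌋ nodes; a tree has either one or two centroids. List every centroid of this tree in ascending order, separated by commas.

h

Delete h: the remaining components have sizes 9, 7, 2, 1, 1. Max 9 ≤ 10, so h is a centroid.
No neighbour of h does as well, so h is the unique centroid.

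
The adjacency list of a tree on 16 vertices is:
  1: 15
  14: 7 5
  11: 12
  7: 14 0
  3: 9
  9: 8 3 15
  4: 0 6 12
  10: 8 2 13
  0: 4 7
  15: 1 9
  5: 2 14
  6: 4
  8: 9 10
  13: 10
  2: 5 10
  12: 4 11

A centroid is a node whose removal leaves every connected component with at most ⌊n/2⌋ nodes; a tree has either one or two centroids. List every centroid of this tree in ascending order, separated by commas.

Delete 2: the remaining components have sizes 8, 7. Max 8 ≤ 8, so 2 is a centroid.
Its neighbour 5 also leaves a largest component of size 8, so both are centroids.

2, 5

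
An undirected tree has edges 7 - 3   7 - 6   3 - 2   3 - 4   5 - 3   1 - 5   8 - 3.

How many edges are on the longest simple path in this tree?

4

A longest path is 1 – 5 – 3 – 7 – 6, with 4 edges.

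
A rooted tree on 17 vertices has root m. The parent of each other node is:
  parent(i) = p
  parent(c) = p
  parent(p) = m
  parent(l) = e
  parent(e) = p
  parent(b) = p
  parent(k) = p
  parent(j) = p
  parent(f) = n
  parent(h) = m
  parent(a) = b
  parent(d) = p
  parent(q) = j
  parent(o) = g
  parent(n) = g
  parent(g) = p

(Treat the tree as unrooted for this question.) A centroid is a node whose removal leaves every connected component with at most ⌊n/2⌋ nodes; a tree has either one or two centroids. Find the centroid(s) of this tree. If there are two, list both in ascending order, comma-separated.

Removing p splits the tree into components of sizes 4, 2, 2, 2, 2, 1, 1, 1, 1; the largest is 4 ≤ ⌊17/2⌋ = 8.
No neighbour of p does as well, so p is the unique centroid.

p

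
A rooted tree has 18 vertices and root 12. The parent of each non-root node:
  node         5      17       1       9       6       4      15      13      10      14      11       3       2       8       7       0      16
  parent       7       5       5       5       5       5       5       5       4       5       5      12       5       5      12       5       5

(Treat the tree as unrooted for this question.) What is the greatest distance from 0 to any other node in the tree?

4

Distances from 0 peak at 4, attained at 3.
0–5–7–12–3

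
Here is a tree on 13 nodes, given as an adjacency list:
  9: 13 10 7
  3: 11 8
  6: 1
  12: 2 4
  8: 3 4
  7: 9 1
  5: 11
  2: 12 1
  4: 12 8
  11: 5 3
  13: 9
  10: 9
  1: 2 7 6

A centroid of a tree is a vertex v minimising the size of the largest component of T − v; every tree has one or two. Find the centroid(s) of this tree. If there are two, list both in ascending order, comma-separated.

If 2 is removed the pieces have sizes 6, 6, all ≤ ⌊13/2⌋ = 6.
No neighbour of 2 does as well, so 2 is the unique centroid.

2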